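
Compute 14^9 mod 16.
Use repeated squaring. Binary(9) = 1001. Walk through the bits of the exponent 9 left-to-right: at each bit after the leading one, square the running value, then multiply by 14 if the bit is 1 (always reducing mod 16):
  bit 1 = 1 (leading): start with 14.
  bit 2 = 0: square 14^2 = 196 ≡ 4 (mod 16).
  bit 3 = 0: square 4^2 = 16 ≡ 0 (mod 16).
  bit 4 = 1: square 0^2 = 0; bit is 1, so multiply 0·14 = 0 (mod 16).
Final value: 14^9 ≡ 0 (mod 16).

Final answer: 0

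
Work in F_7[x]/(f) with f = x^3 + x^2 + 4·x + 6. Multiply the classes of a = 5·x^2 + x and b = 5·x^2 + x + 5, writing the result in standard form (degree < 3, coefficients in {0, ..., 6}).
Multiply as integer polynomials: a · b = 25·x^4 + 10·x^3 + 26·x^2 + 5·x. Reducing coefficients mod 7: a · b ≡ 4·x^4 + 3·x^3 + 5·x^2 + 5·x. Now divide by f(x) = x^3 + x^2 + 4·x + 6 in F_7[x], eliminating the leading term at each step:
  leading term 4·x^4: subtract (4·x)·f(x) = 4·x^4 + 4·x^3 + 2·x^2 + 3·x, leaving 6·x^3 + 3·x^2 + 2·x (coefficients mod 7)
  leading term 6·x^3: subtract (6)·f(x) = 6·x^3 + 6·x^2 + 3·x + 1, leaving 4·x^2 + 6·x + 6 (coefficients mod 7)
The degree is now < 3, so this is the remainder. Hence a · b ≡ 4·x^2 + 6·x + 6 in F_7[x]/(f).

Final answer: a · b ≡ 4·x^2 + 6·x + 6 (mod f(x))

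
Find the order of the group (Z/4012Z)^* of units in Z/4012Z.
|(Z/4012Z)^*| = 1856

(Z/4012Z)^* consists of the classes a with gcd(a, 4012) = 1, so its order is φ(4012). φ is multiplicative, with φ(p^e) = p^e − p^(e−1). Factorise 4012 = 2^2 · 17 · 59. Then
  φ(4012) = (2^2 − 2^1) · (17 − 1) · (59 − 1) = 2 · 16 · 58 = 1856.
Thus |(Z/4012Z)^*| = 1856.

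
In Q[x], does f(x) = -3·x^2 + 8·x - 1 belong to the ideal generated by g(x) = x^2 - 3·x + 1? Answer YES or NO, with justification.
NO

In Q[x] the ideal (g) consists of all multiples of g, so f ∈ (g) iff g | f, i.e. iff the remainder of f on division by g is 0. Divide f by g (g is monic, so eliminate the leading term of the running remainder at each step):
  leading term -3·x^2: subtract (-3)·g(x) = -3·x^2 + 9·x - 3, leaving 2 - x
The remainder r(x) = 2 - x ≠ 0 (and deg r < deg g), so g ∤ f, i.e. f ∉ (g).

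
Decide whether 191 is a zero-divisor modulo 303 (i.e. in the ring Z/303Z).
gcd(191, 303) = 1, so 191 is a unit in Z/303Z (it has a multiplicative inverse). A unit cannot be a zero-divisor: if 191·b ≡ 0 then multiplying both sides by 191^(−1) gives b ≡ 0. So 191 is not a zero-divisor.

Final answer: NO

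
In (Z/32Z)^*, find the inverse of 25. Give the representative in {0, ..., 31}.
25^(−1) ≡ 9 (mod 32)

Apply the extended Euclidean algorithm to (32, 25), tracking rows (r, s, t) with s·32 + t·25 = r. Each division r_prev = q·r_cur + r_new produces the new row as (previous row) − q·(current row):
  row A: (32, 1, 0)   [1·32 + 0·25 = 32]
  row B: (25, 0, 1)   [0·32 + 1·25 = 25]
  32 = 1·25 + 7   → row C = row A − 1·row B = (7, 1, −1)   [check: 1·32 − 1·25 = 7]
  25 = 3·7 + 4   → row D = row B − 3·row C = (4, −3, 4)   [check: −3·32 + 4·25 = 4]
  7 = 1·4 + 3   → row E = row C − 1·row D = (3, 4, −5)   [check: 4·32 − 5·25 = 3]
  4 = 1·3 + 1   → row F = row D − 1·row E = (1, −7, 9)   [check: −7·32 + 9·25 = 1]
  3 = 3·1 + 0   → remainder 0, stop. gcd = 1 (last nonzero row F).
The gcd is 1, so 25 is invertible mod 32. The last nonzero row gives −7·32 + 9·25 = 1, so t = 9. So 25^(−1) ≡ 9 (mod 32). Verify: 25 · 9 = 225 ≡ 1 (mod 32). ✓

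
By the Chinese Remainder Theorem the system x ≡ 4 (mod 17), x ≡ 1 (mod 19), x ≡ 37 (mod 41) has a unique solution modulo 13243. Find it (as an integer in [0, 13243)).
x ≡ 12788 (mod 13243); the representative in [0, 13243) is 12788

The moduli 17, 19, 41 are pairwise coprime, so by the CRT there is a unique solution mod 17·19·41 = 13243.
Solve by successive substitution. Start with x ≡ 4 (mod 17).
  Combine with x ≡ 1 (mod 19): write x = 4 + 17·t and require 4 + 17·t ≡ 1 (mod 19), i.e. 17·t ≡ 1 − 4 ≡ 16 (mod 19). Since 17^(−1) ≡ 9 (mod 19), t ≡ 9·16 ≡ 11 (mod 19). So x ≡ 4 + 17·11 = 191 (mod 323).
  Combine with x ≡ 37 (mod 41): write x = 191 + 323·t and require 191 + 323·t ≡ 37 (mod 41), i.e. 323·t ≡ 37 − 191 ≡ 10 (mod 41). Since 323^(−1) ≡ 8 (mod 41) (323 ≡ 36 (mod 41)), t ≡ 8·10 ≡ 39 (mod 41). So x ≡ 191 + 323·39 = 12788 (mod 13243).
Unique solution in [0, 13243): x = 12788.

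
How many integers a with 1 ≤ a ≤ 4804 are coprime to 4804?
2400

The number of a ∈ {1, ..., 4804} with gcd(a, 4804) = 1 is by definition Euler's totient φ(4804). φ is multiplicative, with φ(p^e) = p^e − p^(e−1). Factorise 4804 = 2^2 · 1201. Then
  φ(4804) = (2^2 − 2^1) · (1201 − 1) = 2 · 1200 = 2400.
So there are 2400 such integers.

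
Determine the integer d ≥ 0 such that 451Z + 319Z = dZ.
In the PID Z, (a, b) is generated by gcd(a, b). Compute gcd(451, 319) with the extended Euclidean algorithm, tracking rows (r, s, t) with s·451 + t·319 = r:
  row A: (451, 1, 0)   [1·451 + 0·319 = 451]
  row B: (319, 0, 1)   [0·451 + 1·319 = 319]
  451 = 1·319 + 132   → row C = row A − 1·row B = (132, 1, −1)   [check: 1·451 − 1·319 = 132]
  319 = 2·132 + 55   → row D = row B − 2·row C = (55, −2, 3)   [check: −2·451 + 3·319 = 55]
  132 = 2·55 + 22   → row E = row C − 2·row D = (22, 5, −7)   [check: 5·451 − 7·319 = 22]
  55 = 2·22 + 11   → row F = row D − 2·row E = (11, −12, 17)   [check: −12·451 + 17·319 = 11]
  22 = 2·11 + 0   → remainder 0, stop. gcd = 11 (last nonzero row F).
So gcd(451, 319) = 11, with Bézout identity −12·451 + 17·319 = 11. Containment (⊇): the Bézout identity exhibits 11 as an element of (451, 319), giving (11) ⊆ (451, 319). Containment (⊆): since 11 | 451 and 11 | 319 (451 = 11·41, 319 = 11·29), every Z-linear combination of 451 and 319 is divisible by 11, so (451, 319) ⊆ (11). Therefore (451, 319) = (11), d = 11.

Final answer: (451, 319) = (11); d = 11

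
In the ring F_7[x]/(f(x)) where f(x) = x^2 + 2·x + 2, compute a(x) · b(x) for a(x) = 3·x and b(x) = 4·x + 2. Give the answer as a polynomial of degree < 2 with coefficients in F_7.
a · b ≡ 3·x + 4 (mod f(x))

Multiply as integer polynomials: a · b = 12·x^2 + 6·x. Reducing coefficients mod 7: a · b ≡ 5·x^2 + 6·x. Now divide by f(x) = x^2 + 2·x + 2 in F_7[x], eliminating the leading term at each step:
  leading term 5·x^2: subtract (5)·f(x) = 5·x^2 + 3·x + 3, leaving 3·x + 4 (coefficients mod 7)
The degree is now < 2, so this is the remainder. Hence a · b ≡ 3·x + 4 in F_7[x]/(f).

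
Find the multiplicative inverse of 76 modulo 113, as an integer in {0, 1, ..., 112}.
76^(−1) ≡ 58 (mod 113)

Apply the extended Euclidean algorithm to (113, 76), tracking rows (r, s, t) with s·113 + t·76 = r. Each division r_prev = q·r_cur + r_new produces the new row as (previous row) − q·(current row):
  row A: (113, 1, 0)   [1·113 + 0·76 = 113]
  row B: (76, 0, 1)   [0·113 + 1·76 = 76]
  113 = 1·76 + 37   → row C = row A − 1·row B = (37, 1, −1)   [check: 1·113 − 1·76 = 37]
  76 = 2·37 + 2   → row D = row B − 2·row C = (2, −2, 3)   [check: −2·113 + 3·76 = 2]
  37 = 18·2 + 1   → row E = row C − 18·row D = (1, 37, −55)   [check: 37·113 − 55·76 = 1]
  2 = 2·1 + 0   → remainder 0, stop. gcd = 1 (last nonzero row E).
The gcd is 1, so 76 is invertible mod 113. The last nonzero row gives 37·113 − 55·76 = 1, so t = −55. So 76^(−1) ≡ −55 ≡ 58 (mod 113). Verify: 76 · 58 = 4408 ≡ 1 (mod 113). ✓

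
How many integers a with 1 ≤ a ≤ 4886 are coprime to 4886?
The number of a ∈ {1, ..., 4886} with gcd(a, 4886) = 1 is by definition Euler's totient φ(4886). φ is multiplicative, with φ(p^e) = p^e − p^(e−1). Factorise 4886 = 2 · 7 · 349. Then
  φ(4886) = (2 − 1) · (7 − 1) · (349 − 1) = 1 · 6 · 348 = 2088.
So there are 2088 such integers.

Final answer: 2088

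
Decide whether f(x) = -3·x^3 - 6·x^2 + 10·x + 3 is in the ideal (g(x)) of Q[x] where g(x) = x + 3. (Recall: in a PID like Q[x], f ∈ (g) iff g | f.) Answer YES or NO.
In Q[x] the ideal (g) consists of all multiples of g, so f ∈ (g) iff g | f, i.e. iff the remainder of f on division by g is 0. Divide f by g (g is monic, so eliminate the leading term of the running remainder at each step):
  leading term -3·x^3: subtract (-3·x^2)·g(x) = -3·x^3 - 9·x^2, leaving 3·x^2 + 10·x + 3
  leading term 3·x^2: subtract (3·x)·g(x) = 3·x^2 + 9·x, leaving x + 3
  leading term x: subtract (1)·g(x) = x + 3, leaving 0
The remainder is 0, so f(x) = g(x) · h(x) with h(x) = -3·x^2 + 3·x + 1. Hence g | f, i.e. f ∈ (g).

Final answer: YES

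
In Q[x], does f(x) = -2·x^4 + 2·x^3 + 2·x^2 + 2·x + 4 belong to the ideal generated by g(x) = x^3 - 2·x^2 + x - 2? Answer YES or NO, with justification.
YES

In Q[x] the ideal (g) consists of all multiples of g, so f ∈ (g) iff g | f, i.e. iff the remainder of f on division by g is 0. Divide f by g (g is monic, so eliminate the leading term of the running remainder at each step):
  leading term -2·x^4: subtract (-2·x)·g(x) = -2·x^4 + 4·x^3 - 2·x^2 + 4·x, leaving -2·x^3 + 4·x^2 - 2·x + 4
  leading term -2·x^3: subtract (-2)·g(x) = -2·x^3 + 4·x^2 - 2·x + 4, leaving 0
The remainder is 0, so f(x) = g(x) · h(x) with h(x) = -2·x - 2. Hence g | f, i.e. f ∈ (g).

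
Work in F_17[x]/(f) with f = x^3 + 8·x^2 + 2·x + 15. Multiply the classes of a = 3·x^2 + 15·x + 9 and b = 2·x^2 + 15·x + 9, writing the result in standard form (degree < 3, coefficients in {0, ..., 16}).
a · b ≡ 8·x^2 + 7·x + 16 (mod f(x))

Multiply as integer polynomials: a · b = 6·x^4 + 75·x^3 + 270·x^2 + 270·x + 81. Reducing coefficients mod 17: a · b ≡ 6·x^4 + 7·x^3 + 15·x^2 + 15·x + 13. Now divide by f(x) = x^3 + 8·x^2 + 2·x + 15 in F_17[x], eliminating the leading term at each step:
  leading term 6·x^4: subtract (6·x)·f(x) = 6·x^4 + 14·x^3 + 12·x^2 + 5·x, leaving 10·x^3 + 3·x^2 + 10·x + 13 (coefficients mod 17)
  leading term 10·x^3: subtract (10)·f(x) = 10·x^3 + 12·x^2 + 3·x + 14, leaving 8·x^2 + 7·x + 16 (coefficients mod 17)
The degree is now < 3, so this is the remainder. Hence a · b ≡ 8·x^2 + 7·x + 16 in F_17[x]/(f).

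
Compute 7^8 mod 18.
Use repeated squaring. Binary(8) = 1000. Walk through the bits of the exponent 8 left-to-right: at each bit after the leading one, square the running value, then multiply by 7 if the bit is 1 (always reducing mod 18):
  bit 1 = 1 (leading): start with 7.
  bit 2 = 0: square 7^2 = 49 ≡ 13 (mod 18).
  bit 3 = 0: square 13^2 = 169 ≡ 7 (mod 18).
  bit 4 = 0: square 7^2 = 49 ≡ 13 (mod 18).
Final value: 7^8 ≡ 13 (mod 18).

Final answer: 13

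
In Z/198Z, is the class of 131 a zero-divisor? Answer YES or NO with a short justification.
gcd(131, 198) = 1, so 131 is a unit in Z/198Z (it has a multiplicative inverse). A unit cannot be a zero-divisor: if 131·b ≡ 0 then multiplying both sides by 131^(−1) gives b ≡ 0. So 131 is not a zero-divisor.

Final answer: NO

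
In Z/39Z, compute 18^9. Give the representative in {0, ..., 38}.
Use repeated squaring. Binary(9) = 1001. Walk through the bits of the exponent 9 left-to-right: at each bit after the leading one, square the running value, then multiply by 18 if the bit is 1 (always reducing mod 39):
  bit 1 = 1 (leading): start with 18.
  bit 2 = 0: square 18^2 = 324 ≡ 12 (mod 39).
  bit 3 = 0: square 12^2 = 144 ≡ 27 (mod 39).
  bit 4 = 1: square 27^2 = 729 ≡ 27; bit is 1, so multiply 27·18 = 486 ≡ 18 (mod 39).
Final value: 18^9 ≡ 18 (mod 39).

Final answer: 18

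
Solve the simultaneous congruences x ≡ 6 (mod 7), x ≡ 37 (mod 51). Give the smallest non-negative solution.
x ≡ 139 (mod 357); the representative in [0, 357) is 139

The moduli 7, 51 are pairwise coprime, so by the CRT there is a unique solution mod 7·51 = 357.
Solve by successive substitution. Start with x ≡ 6 (mod 7).
  Combine with x ≡ 37 (mod 51): write x = 6 + 7·t and require 6 + 7·t ≡ 37 (mod 51), i.e. 7·t ≡ 37 − 6 ≡ 31 (mod 51). Since 7^(−1) ≡ 22 (mod 51), t ≡ 22·31 ≡ 19 (mod 51). So x ≡ 6 + 7·19 = 139 (mod 357).
Unique solution in [0, 357): x = 139.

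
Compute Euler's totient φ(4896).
φ(4896) = 1536

φ is multiplicative, with φ(p^e) = p^e − p^(e−1). Factorise 4896 = 2^5 · 3^2 · 17. Then
  φ(4896) = (2^5 − 2^4) · (3^2 − 3^1) · (17 − 1) = 16 · 6 · 16 = 1536.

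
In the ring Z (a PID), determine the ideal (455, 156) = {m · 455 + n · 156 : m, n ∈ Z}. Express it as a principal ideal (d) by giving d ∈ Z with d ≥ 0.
In the PID Z, (a, b) is generated by gcd(a, b). Compute gcd(455, 156) with the extended Euclidean algorithm, tracking rows (r, s, t) with s·455 + t·156 = r:
  row A: (455, 1, 0)   [1·455 + 0·156 = 455]
  row B: (156, 0, 1)   [0·455 + 1·156 = 156]
  455 = 2·156 + 143   → row C = row A − 2·row B = (143, 1, −2)   [check: 1·455 − 2·156 = 143]
  156 = 1·143 + 13   → row D = row B − 1·row C = (13, −1, 3)   [check: −1·455 + 3·156 = 13]
  143 = 11·13 + 0   → remainder 0, stop. gcd = 13 (last nonzero row D).
So gcd(455, 156) = 13, with Bézout identity −1·455 + 3·156 = 13. Containment (⊇): the Bézout identity exhibits 13 as an element of (455, 156), giving (13) ⊆ (455, 156). Containment (⊆): since 13 | 455 and 13 | 156 (455 = 13·35, 156 = 13·12), every Z-linear combination of 455 and 156 is divisible by 13, so (455, 156) ⊆ (13). Therefore (455, 156) = (13), d = 13.

Final answer: (455, 156) = (13); d = 13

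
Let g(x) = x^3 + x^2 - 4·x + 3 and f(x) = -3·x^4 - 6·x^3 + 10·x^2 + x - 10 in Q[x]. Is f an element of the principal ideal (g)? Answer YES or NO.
In Q[x] the ideal (g) consists of all multiples of g, so f ∈ (g) iff g | f, i.e. iff the remainder of f on division by g is 0. Divide f by g (g is monic, so eliminate the leading term of the running remainder at each step):
  leading term -3·x^4: subtract (-3·x)·g(x) = -3·x^4 - 3·x^3 + 12·x^2 - 9·x, leaving -3·x^3 - 2·x^2 + 10·x - 10
  leading term -3·x^3: subtract (-3)·g(x) = -3·x^3 - 3·x^2 + 12·x - 9, leaving x^2 - 2·x - 1
The remainder r(x) = x^2 - 2·x - 1 ≠ 0 (and deg r < deg g), so g ∤ f, i.e. f ∉ (g).

Final answer: NO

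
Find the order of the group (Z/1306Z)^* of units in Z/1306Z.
(Z/1306Z)^* consists of the classes a with gcd(a, 1306) = 1, so its order is φ(1306). φ is multiplicative, with φ(p^e) = p^e − p^(e−1). Factorise 1306 = 2 · 653. Then
  φ(1306) = (2 − 1) · (653 − 1) = 1 · 652 = 652.
Thus |(Z/1306Z)^*| = 652.

Final answer: |(Z/1306Z)^*| = 652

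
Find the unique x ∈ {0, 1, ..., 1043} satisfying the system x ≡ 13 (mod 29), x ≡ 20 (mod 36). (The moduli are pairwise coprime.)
x ≡ 1028 (mod 1044); the representative in [0, 1044) is 1028

The moduli 29, 36 are pairwise coprime, so by the CRT there is a unique solution mod 29·36 = 1044.
Solve by successive substitution. Start with x ≡ 13 (mod 29).
  Combine with x ≡ 20 (mod 36): write x = 13 + 29·t and require 13 + 29·t ≡ 20 (mod 36), i.e. 29·t ≡ 20 − 13 ≡ 7 (mod 36). Since 29^(−1) ≡ 5 (mod 36), t ≡ 5·7 ≡ 35 (mod 36). So x ≡ 13 + 29·35 = 1028 (mod 1044).
Unique solution in [0, 1044): x = 1028.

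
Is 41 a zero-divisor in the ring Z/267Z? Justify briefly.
NO

gcd(41, 267) = 1, so 41 is a unit in Z/267Z (it has a multiplicative inverse). A unit cannot be a zero-divisor: if 41·b ≡ 0 then multiplying both sides by 41^(−1) gives b ≡ 0. So 41 is not a zero-divisor.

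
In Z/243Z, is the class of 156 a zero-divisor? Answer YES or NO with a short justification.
YES

gcd(156, 243) = 3 > 1, so 156 is not a unit in Z/243Z. In Z/nZ every nonzero non-unit is a zero-divisor: explicitly, take b = 243/gcd = 81 ≠ 0 (mod 243); then 156·81 = 12636 = 52·243, i.e. 156·81 ≡ 0 (mod 243). So 156 is a zero-divisor.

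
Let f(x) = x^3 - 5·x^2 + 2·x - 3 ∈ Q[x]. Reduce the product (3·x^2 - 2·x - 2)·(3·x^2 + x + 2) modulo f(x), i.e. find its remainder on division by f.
a · b ≡ 190·x^2 - 63·x + 122 (mod f(x))

First multiply in Q[x] without reducing: a · b = 9·x^4 - 3·x^3 - 2·x^2 - 6·x - 4. Now divide by f(x) = x^3 - 5·x^2 + 2·x - 3, eliminating the leading term at each step:
  leading term 9·x^4: subtract (9·x)·f(x) = 9·x^4 - 45·x^3 + 18·x^2 - 27·x, leaving 42·x^3 - 20·x^2 + 21·x - 4
  leading term 42·x^3: subtract (42)·f(x) = 42·x^3 - 210·x^2 + 84·x - 126, leaving 190·x^2 - 63·x + 122
The degree is now < 3, so this is the remainder. Hence a · b ≡ 190·x^2 - 63·x + 122 in Q[x]/(f).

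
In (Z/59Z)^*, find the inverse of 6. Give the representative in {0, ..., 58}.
6^(−1) ≡ 10 (mod 59)

Apply the extended Euclidean algorithm to (59, 6), tracking rows (r, s, t) with s·59 + t·6 = r. Each division r_prev = q·r_cur + r_new produces the new row as (previous row) − q·(current row):
  row A: (59, 1, 0)   [1·59 + 0·6 = 59]
  row B: (6, 0, 1)   [0·59 + 1·6 = 6]
  59 = 9·6 + 5   → row C = row A − 9·row B = (5, 1, −9)   [check: 1·59 − 9·6 = 5]
  6 = 1·5 + 1   → row D = row B − 1·row C = (1, −1, 10)   [check: −1·59 + 10·6 = 1]
  5 = 5·1 + 0   → remainder 0, stop. gcd = 1 (last nonzero row D).
The gcd is 1, so 6 is invertible mod 59. The last nonzero row gives −1·59 + 10·6 = 1, so t = 10. So 6^(−1) ≡ 10 (mod 59). Verify: 6 · 10 = 60 ≡ 1 (mod 59). ✓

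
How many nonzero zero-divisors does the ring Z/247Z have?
In Z/247Z each nonzero element is either a unit (gcd with 247 is 1) or a zero-divisor (gcd > 1). The number of units is φ(247): factorise 247 = 13 · 19, so φ(247) = (13 − 1) · (19 − 1) = 12 · 18 = 216. The nonzero elements number 247 − 1 = 246. Hence the nonzero zero-divisors number 246 − 216 = 30.

Final answer: Z/247Z has 30 nonzero zero-divisors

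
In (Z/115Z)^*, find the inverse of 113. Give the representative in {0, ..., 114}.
113^(−1) ≡ 57 (mod 115)

Apply the extended Euclidean algorithm to (115, 113), tracking rows (r, s, t) with s·115 + t·113 = r. Each division r_prev = q·r_cur + r_new produces the new row as (previous row) − q·(current row):
  row A: (115, 1, 0)   [1·115 + 0·113 = 115]
  row B: (113, 0, 1)   [0·115 + 1·113 = 113]
  115 = 1·113 + 2   → row C = row A − 1·row B = (2, 1, −1)   [check: 1·115 − 1·113 = 2]
  113 = 56·2 + 1   → row D = row B − 56·row C = (1, −56, 57)   [check: −56·115 + 57·113 = 1]
  2 = 2·1 + 0   → remainder 0, stop. gcd = 1 (last nonzero row D).
The gcd is 1, so 113 is invertible mod 115. The last nonzero row gives −56·115 + 57·113 = 1, so t = 57. So 113^(−1) ≡ 57 (mod 115). Verify: 113 · 57 = 6441 ≡ 1 (mod 115). ✓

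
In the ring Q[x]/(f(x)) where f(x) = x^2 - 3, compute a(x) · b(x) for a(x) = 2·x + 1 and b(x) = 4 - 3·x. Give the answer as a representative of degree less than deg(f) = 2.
First multiply in Q[x] without reducing: a · b = -6·x^2 + 5·x + 4. Now divide by f(x) = x^2 - 3, eliminating the leading term at each step:
  leading term -6·x^2: subtract (-6)·f(x) = 18 - 6·x^2, leaving 5·x - 14
The degree is now < 2, so this is the remainder. Hence a · b ≡ 5·x - 14 in Q[x]/(f).

Final answer: a · b ≡ 5·x - 14 (mod f(x))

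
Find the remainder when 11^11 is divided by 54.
Use repeated squaring. Binary(11) = 1011. Walk through the bits of the exponent 11 left-to-right: at each bit after the leading one, square the running value, then multiply by 11 if the bit is 1 (always reducing mod 54):
  bit 1 = 1 (leading): start with 11.
  bit 2 = 0: square 11^2 = 121 ≡ 13 (mod 54).
  bit 3 = 1: square 13^2 = 169 ≡ 7; bit is 1, so multiply 7·11 = 77 ≡ 23 (mod 54).
  bit 4 = 1: square 23^2 = 529 ≡ 43; bit is 1, so multiply 43·11 = 473 ≡ 41 (mod 54).
Final value: 11^11 ≡ 41 (mod 54).

Final answer: 41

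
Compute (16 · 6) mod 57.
39

Both factors are already reduced mod 57. 16 · 6 = 96. Dividing by 57: 96 = 1·57 + 39. So (16 · 6) mod 57 = 39.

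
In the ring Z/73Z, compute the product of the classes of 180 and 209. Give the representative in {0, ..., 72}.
Reduce the factors first: 180 ≡ 34, 209 ≡ 63 (mod 73), so 180 · 209 ≡ 34 · 63 (mod 73). 34 · 63 = 2142. Dividing by 73: 2142 = 29·73 + 25. So (180 · 209) mod 73 = 25.

Final answer: 25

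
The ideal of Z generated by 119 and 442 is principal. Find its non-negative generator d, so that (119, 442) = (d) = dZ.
In the PID Z, (a, b) is generated by gcd(a, b). Compute gcd(442, 119) with the extended Euclidean algorithm, tracking rows (r, s, t) with s·442 + t·119 = r:
  row A: (442, 1, 0)   [1·442 + 0·119 = 442]
  row B: (119, 0, 1)   [0·442 + 1·119 = 119]
  442 = 3·119 + 85   → row C = row A − 3·row B = (85, 1, −3)   [check: 1·442 − 3·119 = 85]
  119 = 1·85 + 34   → row D = row B − 1·row C = (34, −1, 4)   [check: −1·442 + 4·119 = 34]
  85 = 2·34 + 17   → row E = row C − 2·row D = (17, 3, −11)   [check: 3·442 − 11·119 = 17]
  34 = 2·17 + 0   → remainder 0, stop. gcd = 17 (last nonzero row E).
So gcd(119, 442) = 17, with Bézout identity 3·442 − 11·119 = 17. Containment (⊇): the Bézout identity exhibits 17 as an element of (119, 442), giving (17) ⊆ (119, 442). Containment (⊆): since 17 | 119 and 17 | 442 (119 = 17·7, 442 = 17·26), every Z-linear combination of 119 and 442 is divisible by 17, so (119, 442) ⊆ (17). Therefore (119, 442) = (17), d = 17.

Final answer: (119, 442) = (17); d = 17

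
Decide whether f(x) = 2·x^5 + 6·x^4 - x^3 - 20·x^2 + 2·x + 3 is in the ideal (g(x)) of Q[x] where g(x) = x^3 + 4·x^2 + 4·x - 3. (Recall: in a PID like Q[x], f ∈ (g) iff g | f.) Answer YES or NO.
NO

In Q[x] the ideal (g) consists of all multiples of g, so f ∈ (g) iff g | f, i.e. iff the remainder of f on division by g is 0. Divide f by g (g is monic, so eliminate the leading term of the running remainder at each step):
  leading term 2·x^5: subtract (2·x^2)·g(x) = 2·x^5 + 8·x^4 + 8·x^3 - 6·x^2, leaving -2·x^4 - 9·x^3 - 14·x^2 + 2·x + 3
  leading term -2·x^4: subtract (-2·x)·g(x) = -2·x^4 - 8·x^3 - 8·x^2 + 6·x, leaving -x^3 - 6·x^2 - 4·x + 3
  leading term -x^3: subtract (-1)·g(x) = -x^3 - 4·x^2 - 4·x + 3, leaving -2·x^2
The remainder r(x) = -2·x^2 ≠ 0 (and deg r < deg g), so g ∤ f, i.e. f ∉ (g).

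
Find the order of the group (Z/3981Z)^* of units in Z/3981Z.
|(Z/3981Z)^*| = 2652

(Z/3981Z)^* consists of the classes a with gcd(a, 3981) = 1, so its order is φ(3981). φ is multiplicative, with φ(p^e) = p^e − p^(e−1). Factorise 3981 = 3 · 1327. Then
  φ(3981) = (3 − 1) · (1327 − 1) = 2 · 1326 = 2652.
Thus |(Z/3981Z)^*| = 2652.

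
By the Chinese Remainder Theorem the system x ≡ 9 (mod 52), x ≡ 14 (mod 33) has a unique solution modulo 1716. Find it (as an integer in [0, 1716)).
x ≡ 113 (mod 1716); the representative in [0, 1716) is 113

The moduli 52, 33 are pairwise coprime, so by the CRT there is a unique solution mod 52·33 = 1716.
Solve by successive substitution. Start with x ≡ 9 (mod 52).
  Combine with x ≡ 14 (mod 33): write x = 9 + 52·t and require 9 + 52·t ≡ 14 (mod 33), i.e. 52·t ≡ 14 − 9 ≡ 5 (mod 33). Since 52^(−1) ≡ 7 (mod 33) (52 ≡ 19 (mod 33)), t ≡ 7·5 ≡ 2 (mod 33). So x ≡ 9 + 52·2 = 113 (mod 1716).
Unique solution in [0, 1716): x = 113.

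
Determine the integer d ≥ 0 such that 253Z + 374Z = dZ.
(253, 374) = (11); d = 11

In the PID Z, (a, b) is generated by gcd(a, b). Compute gcd(374, 253) with the extended Euclidean algorithm, tracking rows (r, s, t) with s·374 + t·253 = r:
  row A: (374, 1, 0)   [1·374 + 0·253 = 374]
  row B: (253, 0, 1)   [0·374 + 1·253 = 253]
  374 = 1·253 + 121   → row C = row A − 1·row B = (121, 1, −1)   [check: 1·374 − 1·253 = 121]
  253 = 2·121 + 11   → row D = row B − 2·row C = (11, −2, 3)   [check: −2·374 + 3·253 = 11]
  121 = 11·11 + 0   → remainder 0, stop. gcd = 11 (last nonzero row D).
So gcd(253, 374) = 11, with Bézout identity −2·374 + 3·253 = 11. Containment (⊇): the Bézout identity exhibits 11 as an element of (253, 374), giving (11) ⊆ (253, 374). Containment (⊆): since 11 | 253 and 11 | 374 (253 = 11·23, 374 = 11·34), every Z-linear combination of 253 and 374 is divisible by 11, so (253, 374) ⊆ (11). Therefore (253, 374) = (11), d = 11.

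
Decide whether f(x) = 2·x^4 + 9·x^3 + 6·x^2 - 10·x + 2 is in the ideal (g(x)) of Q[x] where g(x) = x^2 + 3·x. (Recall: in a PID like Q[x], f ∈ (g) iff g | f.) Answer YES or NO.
In Q[x] the ideal (g) consists of all multiples of g, so f ∈ (g) iff g | f, i.e. iff the remainder of f on division by g is 0. Divide f by g (g is monic, so eliminate the leading term of the running remainder at each step):
  leading term 2·x^4: subtract (2·x^2)·g(x) = 2·x^4 + 6·x^3, leaving 3·x^3 + 6·x^2 - 10·x + 2
  leading term 3·x^3: subtract (3·x)·g(x) = 3·x^3 + 9·x^2, leaving -3·x^2 - 10·x + 2
  leading term -3·x^2: subtract (-3)·g(x) = -3·x^2 - 9·x, leaving 2 - x
The remainder r(x) = 2 - x ≠ 0 (and deg r < deg g), so g ∤ f, i.e. f ∉ (g).

Final answer: NO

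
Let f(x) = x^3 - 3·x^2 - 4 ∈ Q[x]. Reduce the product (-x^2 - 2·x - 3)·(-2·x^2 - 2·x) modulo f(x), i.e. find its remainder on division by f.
a · b ≡ 46·x^2 + 14·x + 48 (mod f(x))

First multiply in Q[x] without reducing: a · b = 2·x^4 + 6·x^3 + 10·x^2 + 6·x. Now divide by f(x) = x^3 - 3·x^2 - 4, eliminating the leading term at each step:
  leading term 2·x^4: subtract (2·x)·f(x) = 2·x^4 - 6·x^3 - 8·x, leaving 12·x^3 + 10·x^2 + 14·x
  leading term 12·x^3: subtract (12)·f(x) = 12·x^3 - 36·x^2 - 48, leaving 46·x^2 + 14·x + 48
The degree is now < 3, so this is the remainder. Hence a · b ≡ 46·x^2 + 14·x + 48 in Q[x]/(f).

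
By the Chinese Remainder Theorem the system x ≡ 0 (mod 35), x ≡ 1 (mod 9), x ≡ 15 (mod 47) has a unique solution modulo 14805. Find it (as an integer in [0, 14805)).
x ≡ 9415 (mod 14805); the representative in [0, 14805) is 9415

The moduli 35, 9, 47 are pairwise coprime, so by the CRT there is a unique solution mod 35·9·47 = 14805.
Solve by successive substitution. Start with x ≡ 0 (mod 35).
  Combine with x ≡ 1 (mod 9): write x = 35·t and require 35·t ≡ 1 (mod 9). Since 35^(−1) ≡ 8 (mod 9) (35 ≡ 8 (mod 9)), t ≡ 8·1 ≡ 8 (mod 9). So x ≡ 35·8 = 280 (mod 315).
  Combine with x ≡ 15 (mod 47): write x = 280 + 315·t and require 280 + 315·t ≡ 15 (mod 47), i.e. 315·t ≡ 15 − 280 ≡ 17 (mod 47). Since 315^(−1) ≡ 10 (mod 47) (315 ≡ 33 (mod 47)), t ≡ 10·17 ≡ 29 (mod 47). So x ≡ 280 + 315·29 = 9415 (mod 14805).
Unique solution in [0, 14805): x = 9415.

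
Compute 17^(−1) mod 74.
Apply the extended Euclidean algorithm to (74, 17), tracking rows (r, s, t) with s·74 + t·17 = r. Each division r_prev = q·r_cur + r_new produces the new row as (previous row) − q·(current row):
  row A: (74, 1, 0)   [1·74 + 0·17 = 74]
  row B: (17, 0, 1)   [0·74 + 1·17 = 17]
  74 = 4·17 + 6   → row C = row A − 4·row B = (6, 1, −4)   [check: 1·74 − 4·17 = 6]
  17 = 2·6 + 5   → row D = row B − 2·row C = (5, −2, 9)   [check: −2·74 + 9·17 = 5]
  6 = 1·5 + 1   → row E = row C − 1·row D = (1, 3, −13)   [check: 3·74 − 13·17 = 1]
  5 = 5·1 + 0   → remainder 0, stop. gcd = 1 (last nonzero row E).
The gcd is 1, so 17 is invertible mod 74. The last nonzero row gives 3·74 − 13·17 = 1, so t = −13. So 17^(−1) ≡ −13 ≡ 61 (mod 74). Verify: 17 · 61 = 1037 ≡ 1 (mod 74). ✓

Final answer: 17^(−1) ≡ 61 (mod 74)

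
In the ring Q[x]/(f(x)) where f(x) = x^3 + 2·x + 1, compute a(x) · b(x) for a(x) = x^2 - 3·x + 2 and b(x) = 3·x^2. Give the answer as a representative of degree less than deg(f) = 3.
a · b ≡ 15·x + 9 (mod f(x))

First multiply in Q[x] without reducing: a · b = 3·x^4 - 9·x^3 + 6·x^2. Now divide by f(x) = x^3 + 2·x + 1, eliminating the leading term at each step:
  leading term 3·x^4: subtract (3·x)·f(x) = 3·x^4 + 6·x^2 + 3·x, leaving -9·x^3 - 3·x
  leading term -9·x^3: subtract (-9)·f(x) = -9·x^3 - 18·x - 9, leaving 15·x + 9
The degree is now < 3, so this is the remainder. Hence a · b ≡ 15·x + 9 in Q[x]/(f).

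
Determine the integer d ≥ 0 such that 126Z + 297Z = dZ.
(126, 297) = (9); d = 9

In the PID Z, (a, b) is generated by gcd(a, b). Compute gcd(297, 126) with the extended Euclidean algorithm, tracking rows (r, s, t) with s·297 + t·126 = r:
  row A: (297, 1, 0)   [1·297 + 0·126 = 297]
  row B: (126, 0, 1)   [0·297 + 1·126 = 126]
  297 = 2·126 + 45   → row C = row A − 2·row B = (45, 1, −2)   [check: 1·297 − 2·126 = 45]
  126 = 2·45 + 36   → row D = row B − 2·row C = (36, −2, 5)   [check: −2·297 + 5·126 = 36]
  45 = 1·36 + 9   → row E = row C − 1·row D = (9, 3, −7)   [check: 3·297 − 7·126 = 9]
  36 = 4·9 + 0   → remainder 0, stop. gcd = 9 (last nonzero row E).
So gcd(126, 297) = 9, with Bézout identity 3·297 − 7·126 = 9. Containment (⊇): the Bézout identity exhibits 9 as an element of (126, 297), giving (9) ⊆ (126, 297). Containment (⊆): since 9 | 126 and 9 | 297 (126 = 9·14, 297 = 9·33), every Z-linear combination of 126 and 297 is divisible by 9, so (126, 297) ⊆ (9). Therefore (126, 297) = (9), d = 9.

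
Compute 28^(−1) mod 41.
Apply the extended Euclidean algorithm to (41, 28), tracking rows (r, s, t) with s·41 + t·28 = r. Each division r_prev = q·r_cur + r_new produces the new row as (previous row) − q·(current row):
  row A: (41, 1, 0)   [1·41 + 0·28 = 41]
  row B: (28, 0, 1)   [0·41 + 1·28 = 28]
  41 = 1·28 + 13   → row C = row A − 1·row B = (13, 1, −1)   [check: 1·41 − 1·28 = 13]
  28 = 2·13 + 2   → row D = row B − 2·row C = (2, −2, 3)   [check: −2·41 + 3·28 = 2]
  13 = 6·2 + 1   → row E = row C − 6·row D = (1, 13, −19)   [check: 13·41 − 19·28 = 1]
  2 = 2·1 + 0   → remainder 0, stop. gcd = 1 (last nonzero row E).
The gcd is 1, so 28 is invertible mod 41. The last nonzero row gives 13·41 − 19·28 = 1, so t = −19. So 28^(−1) ≡ −19 ≡ 22 (mod 41). Verify: 28 · 22 = 616 ≡ 1 (mod 41). ✓

Final answer: 28^(−1) ≡ 22 (mod 41)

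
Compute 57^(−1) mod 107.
57^(−1) ≡ 92 (mod 107)

Apply the extended Euclidean algorithm to (107, 57), tracking rows (r, s, t) with s·107 + t·57 = r. Each division r_prev = q·r_cur + r_new produces the new row as (previous row) − q·(current row):
  row A: (107, 1, 0)   [1·107 + 0·57 = 107]
  row B: (57, 0, 1)   [0·107 + 1·57 = 57]
  107 = 1·57 + 50   → row C = row A − 1·row B = (50, 1, −1)   [check: 1·107 − 1·57 = 50]
  57 = 1·50 + 7   → row D = row B − 1·row C = (7, −1, 2)   [check: −1·107 + 2·57 = 7]
  50 = 7·7 + 1   → row E = row C − 7·row D = (1, 8, −15)   [check: 8·107 − 15·57 = 1]
  7 = 7·1 + 0   → remainder 0, stop. gcd = 1 (last nonzero row E).
The gcd is 1, so 57 is invertible mod 107. The last nonzero row gives 8·107 − 15·57 = 1, so t = −15. So 57^(−1) ≡ −15 ≡ 92 (mod 107). Verify: 57 · 92 = 5244 ≡ 1 (mod 107). ✓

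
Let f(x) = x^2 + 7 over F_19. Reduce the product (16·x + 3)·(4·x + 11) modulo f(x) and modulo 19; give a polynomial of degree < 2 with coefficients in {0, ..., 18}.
a · b ≡ 17·x + 3 (mod f(x))

Multiply as integer polynomials: a · b = 64·x^2 + 188·x + 33. Reducing coefficients mod 19: a · b ≡ 7·x^2 + 17·x + 14. Now divide by f(x) = x^2 + 7 in F_19[x], eliminating the leading term at each step:
  leading term 7·x^2: subtract (7)·f(x) = 7·x^2 + 11, leaving 17·x + 3 (coefficients mod 19)
The degree is now < 2, so this is the remainder. Hence a · b ≡ 17·x + 3 in F_19[x]/(f).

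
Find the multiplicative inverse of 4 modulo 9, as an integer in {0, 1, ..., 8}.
4^(−1) ≡ 7 (mod 9)

Apply the extended Euclidean algorithm to (9, 4), tracking rows (r, s, t) with s·9 + t·4 = r. Each division r_prev = q·r_cur + r_new produces the new row as (previous row) − q·(current row):
  row A: (9, 1, 0)   [1·9 + 0·4 = 9]
  row B: (4, 0, 1)   [0·9 + 1·4 = 4]
  9 = 2·4 + 1   → row C = row A − 2·row B = (1, 1, −2)   [check: 1·9 − 2·4 = 1]
  4 = 4·1 + 0   → remainder 0, stop. gcd = 1 (last nonzero row C).
The gcd is 1, so 4 is invertible mod 9. The last nonzero row gives 1·9 − 2·4 = 1, so t = −2. So 4^(−1) ≡ −2 ≡ 7 (mod 9). Verify: 4 · 7 = 28 ≡ 1 (mod 9). ✓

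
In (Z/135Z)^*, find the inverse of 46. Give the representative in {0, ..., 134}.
Apply the extended Euclidean algorithm to (135, 46), tracking rows (r, s, t) with s·135 + t·46 = r. Each division r_prev = q·r_cur + r_new produces the new row as (previous row) − q·(current row):
  row A: (135, 1, 0)   [1·135 + 0·46 = 135]
  row B: (46, 0, 1)   [0·135 + 1·46 = 46]
  135 = 2·46 + 43   → row C = row A − 2·row B = (43, 1, −2)   [check: 1·135 − 2·46 = 43]
  46 = 1·43 + 3   → row D = row B − 1·row C = (3, −1, 3)   [check: −1·135 + 3·46 = 3]
  43 = 14·3 + 1   → row E = row C − 14·row D = (1, 15, −44)   [check: 15·135 − 44·46 = 1]
  3 = 3·1 + 0   → remainder 0, stop. gcd = 1 (last nonzero row E).
The gcd is 1, so 46 is invertible mod 135. The last nonzero row gives 15·135 − 44·46 = 1, so t = −44. So 46^(−1) ≡ −44 ≡ 91 (mod 135). Verify: 46 · 91 = 4186 ≡ 1 (mod 135). ✓

Final answer: 46^(−1) ≡ 91 (mod 135)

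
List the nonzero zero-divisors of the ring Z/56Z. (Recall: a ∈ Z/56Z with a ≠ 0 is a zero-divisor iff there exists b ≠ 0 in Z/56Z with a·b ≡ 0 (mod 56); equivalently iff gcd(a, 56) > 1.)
nonzero zero-divisors of Z/56Z = {2, 4, 6, 7, 8, 10, 12, 14, 16, 18, 20, 21, 22, 24, 26, 28, 30, 32, 34, 35, 36, 38, 40, 42, 44, 46, 48, 49, 50, 52, 54}

An element a ∈ Z/56Z (with a ≠ 0) is a zero-divisor iff gcd(a, 56) > 1 (because a is a unit precisely when gcd(a, n) = 1, and in Z/nZ every nonzero, non-unit element is a zero-divisor). Scan a = 1, ..., 55 and keep those with gcd(a, 56) > 1:
  gcd(2, 56) = 2, gcd(4, 56) = 4, gcd(6, 56) = 2, gcd(7, 56) = 7, gcd(8, 56) = 8, gcd(10, 56) = 2, gcd(12, 56) = 4, gcd(14, 56) = 14, gcd(16, 56) = 8, gcd(18, 56) = 2, gcd(20, 56) = 4, gcd(21, 56) = 7, gcd(22, 56) = 2, gcd(24, 56) = 8, gcd(26, 56) = 2, gcd(28, 56) = 28, gcd(30, 56) = 2, gcd(32, 56) = 8, gcd(34, 56) = 2, gcd(35, 56) = 7, gcd(36, 56) = 4, gcd(38, 56) = 2, gcd(40, 56) = 8, gcd(42, 56) = 14, gcd(44, 56) = 4, gcd(46, 56) = 2, gcd(48, 56) = 8, gcd(49, 56) = 7, gcd(50, 56) = 2, gcd(52, 56) = 4, gcd(54, 56) = 2.
All other a ∈ {1, ..., 55} have gcd(a, 56) = 1 and are units. So the nonzero zero-divisors are exactly the 31 values of a appearing in this scan.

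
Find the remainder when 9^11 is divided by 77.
Use repeated squaring. Binary(11) = 1011. Walk through the bits of the exponent 11 left-to-right: at each bit after the leading one, square the running value, then multiply by 9 if the bit is 1 (always reducing mod 77):
  bit 1 = 1 (leading): start with 9.
  bit 2 = 0: square 9^2 = 81 ≡ 4 (mod 77).
  bit 3 = 1: square 4^2 = 16; bit is 1, so multiply 16·9 = 144 ≡ 67 (mod 77).
  bit 4 = 1: square 67^2 = 4489 ≡ 23; bit is 1, so multiply 23·9 = 207 ≡ 53 (mod 77).
Final value: 9^11 ≡ 53 (mod 77).

Final answer: 53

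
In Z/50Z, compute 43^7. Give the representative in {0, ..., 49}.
Use repeated squaring. Binary(7) = 111. Walk through the bits of the exponent 7 left-to-right: at each bit after the leading one, square the running value, then multiply by 43 if the bit is 1 (always reducing mod 50):
  bit 1 = 1 (leading): start with 43.
  bit 2 = 1: square 43^2 = 1849 ≡ 49; bit is 1, so multiply 49·43 = 2107 ≡ 7 (mod 50).
  bit 3 = 1: square 7^2 = 49; bit is 1, so multiply 49·43 = 2107 ≡ 7 (mod 50).
Final value: 43^7 ≡ 7 (mod 50).

Final answer: 7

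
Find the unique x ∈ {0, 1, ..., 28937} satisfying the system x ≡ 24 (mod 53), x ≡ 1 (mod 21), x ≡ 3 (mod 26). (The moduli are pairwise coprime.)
x ≡ 20959 (mod 28938); the representative in [0, 28938) is 20959

The moduli 53, 21, 26 are pairwise coprime, so by the CRT there is a unique solution mod 53·21·26 = 28938.
Solve by successive substitution. Start with x ≡ 24 (mod 53).
  Combine with x ≡ 1 (mod 21): write x = 24 + 53·t and require 24 + 53·t ≡ 1 (mod 21), i.e. 53·t ≡ 1 − 24 ≡ 19 (mod 21). Since 53^(−1) ≡ 2 (mod 21) (53 ≡ 11 (mod 21)), t ≡ 2·19 ≡ 17 (mod 21). So x ≡ 24 + 53·17 = 925 (mod 1113).
  Combine with x ≡ 3 (mod 26): write x = 925 + 1113·t and require 925 + 1113·t ≡ 3 (mod 26), i.e. 1113·t ≡ 3 − 925 ≡ 14 (mod 26). Since 1113^(−1) ≡ 5 (mod 26) (1113 ≡ 21 (mod 26)), t ≡ 5·14 ≡ 18 (mod 26). So x ≡ 925 + 1113·18 = 20959 (mod 28938).
Unique solution in [0, 28938): x = 20959.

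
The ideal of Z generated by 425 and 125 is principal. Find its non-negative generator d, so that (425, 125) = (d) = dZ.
(425, 125) = (25); d = 25

In the PID Z, (a, b) is generated by gcd(a, b). Compute gcd(425, 125) with the extended Euclidean algorithm, tracking rows (r, s, t) with s·425 + t·125 = r:
  row A: (425, 1, 0)   [1·425 + 0·125 = 425]
  row B: (125, 0, 1)   [0·425 + 1·125 = 125]
  425 = 3·125 + 50   → row C = row A − 3·row B = (50, 1, −3)   [check: 1·425 − 3·125 = 50]
  125 = 2·50 + 25   → row D = row B − 2·row C = (25, −2, 7)   [check: −2·425 + 7·125 = 25]
  50 = 2·25 + 0   → remainder 0, stop. gcd = 25 (last nonzero row D).
So gcd(425, 125) = 25, with Bézout identity −2·425 + 7·125 = 25. Containment (⊇): the Bézout identity exhibits 25 as an element of (425, 125), giving (25) ⊆ (425, 125). Containment (⊆): since 25 | 425 and 25 | 125 (425 = 25·17, 125 = 25·5), every Z-linear combination of 425 and 125 is divisible by 25, so (425, 125) ⊆ (25). Therefore (425, 125) = (25), d = 25.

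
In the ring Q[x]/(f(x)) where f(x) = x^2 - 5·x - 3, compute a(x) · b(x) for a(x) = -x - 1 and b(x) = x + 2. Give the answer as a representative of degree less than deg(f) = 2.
First multiply in Q[x] without reducing: a · b = -x^2 - 3·x - 2. Now divide by f(x) = x^2 - 5·x - 3, eliminating the leading term at each step:
  leading term -x^2: subtract (-1)·f(x) = -x^2 + 5·x + 3, leaving -8·x - 5
The degree is now < 2, so this is the remainder. Hence a · b ≡ -8·x - 5 in Q[x]/(f).

Final answer: a · b ≡ -8·x - 5 (mod f(x))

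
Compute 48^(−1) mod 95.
48^(−1) ≡ 2 (mod 95)

Apply the extended Euclidean algorithm to (95, 48), tracking rows (r, s, t) with s·95 + t·48 = r. Each division r_prev = q·r_cur + r_new produces the new row as (previous row) − q·(current row):
  row A: (95, 1, 0)   [1·95 + 0·48 = 95]
  row B: (48, 0, 1)   [0·95 + 1·48 = 48]
  95 = 1·48 + 47   → row C = row A − 1·row B = (47, 1, −1)   [check: 1·95 − 1·48 = 47]
  48 = 1·47 + 1   → row D = row B − 1·row C = (1, −1, 2)   [check: −1·95 + 2·48 = 1]
  47 = 47·1 + 0   → remainder 0, stop. gcd = 1 (last nonzero row D).
The gcd is 1, so 48 is invertible mod 95. The last nonzero row gives −1·95 + 2·48 = 1, so t = 2. So 48^(−1) ≡ 2 (mod 95). Verify: 48 · 2 = 96 ≡ 1 (mod 95). ✓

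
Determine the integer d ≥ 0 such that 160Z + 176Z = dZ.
In the PID Z, (a, b) is generated by gcd(a, b). Compute gcd(176, 160) with the extended Euclidean algorithm, tracking rows (r, s, t) with s·176 + t·160 = r:
  row A: (176, 1, 0)   [1·176 + 0·160 = 176]
  row B: (160, 0, 1)   [0·176 + 1·160 = 160]
  176 = 1·160 + 16   → row C = row A − 1·row B = (16, 1, −1)   [check: 1·176 − 1·160 = 16]
  160 = 10·16 + 0   → remainder 0, stop. gcd = 16 (last nonzero row C).
So gcd(160, 176) = 16, with Bézout identity 1·176 − 1·160 = 16. Containment (⊇): the Bézout identity exhibits 16 as an element of (160, 176), giving (16) ⊆ (160, 176). Containment (⊆): since 16 | 160 and 16 | 176 (160 = 16·10, 176 = 16·11), every Z-linear combination of 160 and 176 is divisible by 16, so (160, 176) ⊆ (16). Therefore (160, 176) = (16), d = 16.

Final answer: (160, 176) = (16); d = 16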